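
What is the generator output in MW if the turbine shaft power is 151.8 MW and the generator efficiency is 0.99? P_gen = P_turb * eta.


P_gen = 151.8 * 0.99 = 150.2820 MW


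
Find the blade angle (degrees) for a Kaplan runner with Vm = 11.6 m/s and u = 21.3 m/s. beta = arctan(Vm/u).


beta = arctan(11.6 / 21.3) = 28.5728 degrees


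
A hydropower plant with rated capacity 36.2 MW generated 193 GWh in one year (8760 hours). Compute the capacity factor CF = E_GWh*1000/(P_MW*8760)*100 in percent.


CF = 193 * 1000 / (36.2 * 8760) * 100 = 60.8618 %


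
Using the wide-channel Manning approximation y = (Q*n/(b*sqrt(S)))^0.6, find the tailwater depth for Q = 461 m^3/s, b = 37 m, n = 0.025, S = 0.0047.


y = (461 * 0.025 / (37 * 0.0047^0.5))^0.6 = 2.4799 m


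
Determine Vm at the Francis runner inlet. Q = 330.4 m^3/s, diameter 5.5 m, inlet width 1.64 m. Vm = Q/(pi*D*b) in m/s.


Vm = 330.4 / (pi * 5.5 * 1.64) = 11.6596 m/s


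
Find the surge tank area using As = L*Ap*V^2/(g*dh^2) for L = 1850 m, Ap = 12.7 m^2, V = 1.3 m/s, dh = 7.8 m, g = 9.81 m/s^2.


As = 1850 * 12.7 * 1.3^2 / (9.81 * 7.8^2) = 66.5279 m^2


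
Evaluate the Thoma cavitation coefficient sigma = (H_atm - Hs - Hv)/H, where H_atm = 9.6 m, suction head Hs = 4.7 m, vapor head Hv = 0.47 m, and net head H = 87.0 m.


sigma = (9.6 - 4.7 - 0.47) / 87.0 = 0.0509


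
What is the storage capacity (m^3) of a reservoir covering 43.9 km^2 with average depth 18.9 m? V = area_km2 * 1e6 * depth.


V = 43.9 * 1e6 * 18.9 = 8.2971e+08 m^3


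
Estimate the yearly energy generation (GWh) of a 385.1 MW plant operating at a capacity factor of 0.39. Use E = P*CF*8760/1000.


E = 385.1 * 0.39 * 8760 / 1000 = 1315.6556 GWh


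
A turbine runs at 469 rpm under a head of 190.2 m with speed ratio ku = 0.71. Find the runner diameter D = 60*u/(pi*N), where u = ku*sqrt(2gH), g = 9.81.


u = 0.71 * sqrt(2*9.81*190.2) = 43.3724 m/s
D = 60 * 43.3724 / (pi * 469) = 1.7662 m


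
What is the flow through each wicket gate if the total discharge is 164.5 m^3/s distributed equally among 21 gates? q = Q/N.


q = 164.5 / 21 = 7.8333 m^3/s


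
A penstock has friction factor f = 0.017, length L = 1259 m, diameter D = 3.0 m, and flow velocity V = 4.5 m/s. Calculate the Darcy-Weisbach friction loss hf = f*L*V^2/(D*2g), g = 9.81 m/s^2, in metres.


hf = 0.017 * 1259 * 4.5^2 / (3.0 * 2 * 9.81) = 7.3634 m


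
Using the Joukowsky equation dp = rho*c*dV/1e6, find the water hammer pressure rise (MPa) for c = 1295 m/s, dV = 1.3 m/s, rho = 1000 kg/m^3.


dp = 1000 * 1295 * 1.3 / 1e6 = 1.6835 MPa


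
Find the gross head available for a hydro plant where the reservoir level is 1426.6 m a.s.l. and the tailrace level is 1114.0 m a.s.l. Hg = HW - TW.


Hg = 1426.6 - 1114.0 = 312.6000 m


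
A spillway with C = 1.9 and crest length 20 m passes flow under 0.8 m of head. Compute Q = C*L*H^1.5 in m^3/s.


Q = 1.9 * 20 * 0.8^1.5 = 27.1906 m^3/s


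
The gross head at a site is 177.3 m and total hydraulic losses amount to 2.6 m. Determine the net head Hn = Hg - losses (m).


Hn = 177.3 - 2.6 = 174.7000 m


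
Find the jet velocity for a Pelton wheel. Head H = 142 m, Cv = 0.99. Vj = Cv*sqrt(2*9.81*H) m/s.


Vj = 0.99 * sqrt(2*9.81*142) = 52.2551 m/s


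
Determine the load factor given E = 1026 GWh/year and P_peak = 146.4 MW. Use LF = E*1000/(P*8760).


LF = 1026 * 1000 / (146.4 * 8760) = 0.8000


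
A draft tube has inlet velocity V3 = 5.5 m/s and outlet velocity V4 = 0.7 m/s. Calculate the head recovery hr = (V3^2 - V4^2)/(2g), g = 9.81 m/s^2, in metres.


hr = (5.5^2 - 0.7^2) / (2*9.81) = 1.5168 m


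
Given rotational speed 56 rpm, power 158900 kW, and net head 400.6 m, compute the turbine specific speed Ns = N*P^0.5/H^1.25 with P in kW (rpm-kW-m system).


Ns = 56 * 158900^0.5 / 400.6^1.25 = 12.4555


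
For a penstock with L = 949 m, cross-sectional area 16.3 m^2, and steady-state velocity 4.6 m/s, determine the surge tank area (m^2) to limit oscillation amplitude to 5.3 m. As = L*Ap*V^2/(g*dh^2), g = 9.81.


As = 949 * 16.3 * 4.6^2 / (9.81 * 5.3^2) = 1187.8148 m^2


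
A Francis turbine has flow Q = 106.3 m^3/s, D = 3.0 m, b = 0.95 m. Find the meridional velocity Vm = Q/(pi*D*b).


Vm = 106.3 / (pi * 3.0 * 0.95) = 11.8724 m/s


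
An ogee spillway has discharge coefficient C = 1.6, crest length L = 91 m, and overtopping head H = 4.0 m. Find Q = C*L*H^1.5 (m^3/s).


Q = 1.6 * 91 * 4.0^1.5 = 1164.8000 m^3/s


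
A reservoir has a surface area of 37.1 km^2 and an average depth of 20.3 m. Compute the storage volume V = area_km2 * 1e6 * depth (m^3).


V = 37.1 * 1e6 * 20.3 = 7.5313e+08 m^3


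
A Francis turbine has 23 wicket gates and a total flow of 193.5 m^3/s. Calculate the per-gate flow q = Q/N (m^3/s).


q = 193.5 / 23 = 8.4130 m^3/s


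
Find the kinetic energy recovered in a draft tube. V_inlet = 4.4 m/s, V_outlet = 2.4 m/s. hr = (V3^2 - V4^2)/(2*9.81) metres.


hr = (4.4^2 - 2.4^2) / (2*9.81) = 0.6932 m


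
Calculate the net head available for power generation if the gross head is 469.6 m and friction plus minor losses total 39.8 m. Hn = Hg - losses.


Hn = 469.6 - 39.8 = 429.8000 m


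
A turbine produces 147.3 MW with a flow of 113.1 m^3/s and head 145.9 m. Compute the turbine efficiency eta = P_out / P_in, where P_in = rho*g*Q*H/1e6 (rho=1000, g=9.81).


P_in = 1000 * 9.81 * 113.1 * 145.9 / 1e6 = 161.8777 MW
eta = 147.3 / 161.8777 = 0.9099


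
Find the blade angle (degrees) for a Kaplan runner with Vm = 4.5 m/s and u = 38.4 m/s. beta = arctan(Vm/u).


beta = arctan(4.5 / 38.4) = 6.6839 degrees


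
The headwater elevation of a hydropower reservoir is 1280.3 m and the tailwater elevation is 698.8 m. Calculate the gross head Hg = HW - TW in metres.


Hg = 1280.3 - 698.8 = 581.5000 m


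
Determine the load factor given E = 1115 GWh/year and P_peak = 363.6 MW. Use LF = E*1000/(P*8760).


LF = 1115 * 1000 / (363.6 * 8760) = 0.3501


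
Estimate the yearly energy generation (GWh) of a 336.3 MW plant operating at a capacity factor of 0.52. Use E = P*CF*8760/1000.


E = 336.3 * 0.52 * 8760 / 1000 = 1531.9138 GWh


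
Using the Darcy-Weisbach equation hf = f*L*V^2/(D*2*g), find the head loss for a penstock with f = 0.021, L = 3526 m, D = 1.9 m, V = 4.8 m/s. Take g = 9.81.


hf = 0.021 * 3526 * 4.8^2 / (1.9 * 2 * 9.81) = 45.7648 m


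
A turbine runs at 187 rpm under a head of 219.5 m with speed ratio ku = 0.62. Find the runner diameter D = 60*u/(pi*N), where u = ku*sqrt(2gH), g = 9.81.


u = 0.62 * sqrt(2*9.81*219.5) = 40.6873 m/s
D = 60 * 40.6873 / (pi * 187) = 4.1555 m


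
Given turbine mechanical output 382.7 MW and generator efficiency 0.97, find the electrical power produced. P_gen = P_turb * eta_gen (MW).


P_gen = 382.7 * 0.97 = 371.2190 MW


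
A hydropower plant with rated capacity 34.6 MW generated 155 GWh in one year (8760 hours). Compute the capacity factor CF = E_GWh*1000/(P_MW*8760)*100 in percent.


CF = 155 * 1000 / (34.6 * 8760) * 100 = 51.1389 %


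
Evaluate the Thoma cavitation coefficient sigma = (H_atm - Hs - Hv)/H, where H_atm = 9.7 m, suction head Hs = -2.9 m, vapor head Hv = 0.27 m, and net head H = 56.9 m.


sigma = (9.7 - (-2.9) - 0.27) / 56.9 = 0.2167


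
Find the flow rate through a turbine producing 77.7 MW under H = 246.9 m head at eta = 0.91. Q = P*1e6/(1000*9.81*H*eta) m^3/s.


Q = 77.7 * 1e6 / (1000 * 9.81 * 246.9 * 0.91) = 35.2525 m^3/s


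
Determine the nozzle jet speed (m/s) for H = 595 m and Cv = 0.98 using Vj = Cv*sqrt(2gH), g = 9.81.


Vj = 0.98 * sqrt(2*9.81*595) = 105.8849 m/s


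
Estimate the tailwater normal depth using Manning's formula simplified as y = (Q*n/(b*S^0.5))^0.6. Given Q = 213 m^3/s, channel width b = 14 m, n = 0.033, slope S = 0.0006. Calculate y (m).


y = (213 * 0.033 / (14 * 0.0006^0.5))^0.6 = 6.1237 m


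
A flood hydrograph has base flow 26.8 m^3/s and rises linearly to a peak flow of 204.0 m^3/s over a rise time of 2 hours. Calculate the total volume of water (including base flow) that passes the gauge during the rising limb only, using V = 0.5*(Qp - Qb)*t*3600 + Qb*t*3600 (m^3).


V = 0.5*(204.0 - 26.8)*2*3600 + 26.8*2*3600 = 830880.0000 m^3


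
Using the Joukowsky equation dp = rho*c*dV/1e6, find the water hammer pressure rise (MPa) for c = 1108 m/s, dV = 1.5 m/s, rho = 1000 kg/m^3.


dp = 1000 * 1108 * 1.5 / 1e6 = 1.6620 MPa


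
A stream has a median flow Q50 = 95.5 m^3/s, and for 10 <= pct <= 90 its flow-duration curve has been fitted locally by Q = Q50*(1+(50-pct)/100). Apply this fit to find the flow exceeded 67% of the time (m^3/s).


Q = 95.5 * (1 + (50 - 67)/100) = 79.2650 m^3/s


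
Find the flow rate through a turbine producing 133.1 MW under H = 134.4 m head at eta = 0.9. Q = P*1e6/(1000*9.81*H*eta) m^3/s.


Q = 133.1 * 1e6 / (1000 * 9.81 * 134.4 * 0.9) = 112.1676 m^3/s


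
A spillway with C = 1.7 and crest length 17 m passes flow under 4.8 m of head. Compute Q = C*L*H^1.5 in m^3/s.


Q = 1.7 * 17 * 4.8^1.5 = 303.9203 m^3/s


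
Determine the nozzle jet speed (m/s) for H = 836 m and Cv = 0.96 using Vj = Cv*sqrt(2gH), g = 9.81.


Vj = 0.96 * sqrt(2*9.81*836) = 122.9487 m/s


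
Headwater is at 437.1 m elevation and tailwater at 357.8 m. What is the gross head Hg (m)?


Hg = 437.1 - 357.8 = 79.3000 m


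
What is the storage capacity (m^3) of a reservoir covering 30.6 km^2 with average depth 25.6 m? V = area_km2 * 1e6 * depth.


V = 30.6 * 1e6 * 25.6 = 7.8336e+08 m^3


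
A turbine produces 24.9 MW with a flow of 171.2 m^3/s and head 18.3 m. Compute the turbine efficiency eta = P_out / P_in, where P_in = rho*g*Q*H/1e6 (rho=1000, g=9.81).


P_in = 1000 * 9.81 * 171.2 * 18.3 / 1e6 = 30.7343 MW
eta = 24.9 / 30.7343 = 0.8102


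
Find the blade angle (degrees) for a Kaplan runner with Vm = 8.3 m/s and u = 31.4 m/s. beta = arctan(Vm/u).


beta = arctan(8.3 / 31.4) = 14.8064 degrees


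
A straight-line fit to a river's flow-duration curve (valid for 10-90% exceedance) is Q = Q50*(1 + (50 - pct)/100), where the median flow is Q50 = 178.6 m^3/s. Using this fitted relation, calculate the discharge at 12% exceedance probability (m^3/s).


Q = 178.6 * (1 + (50 - 12)/100) = 246.4680 m^3/s


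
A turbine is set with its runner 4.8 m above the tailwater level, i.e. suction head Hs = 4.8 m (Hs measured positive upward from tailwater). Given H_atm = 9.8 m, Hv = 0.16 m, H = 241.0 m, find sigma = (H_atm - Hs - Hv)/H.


sigma = (9.8 - 4.8 - 0.16) / 241.0 = 0.0201


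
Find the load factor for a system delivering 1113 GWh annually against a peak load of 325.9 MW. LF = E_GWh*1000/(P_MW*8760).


LF = 1113 * 1000 / (325.9 * 8760) = 0.3899


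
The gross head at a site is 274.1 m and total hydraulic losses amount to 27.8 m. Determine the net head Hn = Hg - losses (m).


Hn = 274.1 - 27.8 = 246.3000 m


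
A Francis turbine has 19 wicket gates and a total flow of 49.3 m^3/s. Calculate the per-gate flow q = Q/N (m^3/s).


q = 49.3 / 19 = 2.5947 m^3/s


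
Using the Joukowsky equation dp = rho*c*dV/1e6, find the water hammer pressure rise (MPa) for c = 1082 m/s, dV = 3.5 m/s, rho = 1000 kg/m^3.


dp = 1000 * 1082 * 3.5 / 1e6 = 3.7870 MPa


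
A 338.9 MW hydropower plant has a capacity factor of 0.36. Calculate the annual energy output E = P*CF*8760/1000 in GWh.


E = 338.9 * 0.36 * 8760 / 1000 = 1068.7550 GWh


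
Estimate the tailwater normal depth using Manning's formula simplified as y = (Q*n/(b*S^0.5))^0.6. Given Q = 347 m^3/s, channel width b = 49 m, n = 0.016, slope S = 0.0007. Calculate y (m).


y = (347 * 0.016 / (49 * 0.0007^0.5))^0.6 = 2.3934 m


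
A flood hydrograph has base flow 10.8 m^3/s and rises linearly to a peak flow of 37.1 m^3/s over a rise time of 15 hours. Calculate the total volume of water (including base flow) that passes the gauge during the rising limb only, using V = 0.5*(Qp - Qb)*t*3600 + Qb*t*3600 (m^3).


V = 0.5*(37.1 - 10.8)*15*3600 + 10.8*15*3600 = 1.2933e+06 m^3


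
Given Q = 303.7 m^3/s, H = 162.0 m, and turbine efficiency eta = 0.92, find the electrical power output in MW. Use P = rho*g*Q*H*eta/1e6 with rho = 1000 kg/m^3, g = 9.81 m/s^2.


P = 1000 * 9.81 * 303.7 * 162.0 * 0.92 / 1e6 = 444.0344 MW


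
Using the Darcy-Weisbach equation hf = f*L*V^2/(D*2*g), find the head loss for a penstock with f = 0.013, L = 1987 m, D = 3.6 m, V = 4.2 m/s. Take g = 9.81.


hf = 0.013 * 1987 * 4.2^2 / (3.6 * 2 * 9.81) = 6.4512 m


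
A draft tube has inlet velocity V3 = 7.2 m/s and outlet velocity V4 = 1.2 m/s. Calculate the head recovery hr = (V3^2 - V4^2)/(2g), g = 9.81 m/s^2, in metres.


hr = (7.2^2 - 1.2^2) / (2*9.81) = 2.5688 m


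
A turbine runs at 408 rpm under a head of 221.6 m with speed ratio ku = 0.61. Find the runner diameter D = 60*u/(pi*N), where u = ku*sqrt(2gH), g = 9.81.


u = 0.61 * sqrt(2*9.81*221.6) = 40.2221 m/s
D = 60 * 40.2221 / (pi * 408) = 1.8828 m


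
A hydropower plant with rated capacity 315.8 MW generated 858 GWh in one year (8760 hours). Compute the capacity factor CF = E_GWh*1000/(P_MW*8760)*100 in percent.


CF = 858 * 1000 / (315.8 * 8760) * 100 = 31.0149 %


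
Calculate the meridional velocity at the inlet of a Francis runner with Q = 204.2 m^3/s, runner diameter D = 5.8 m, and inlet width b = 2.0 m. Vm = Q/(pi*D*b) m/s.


Vm = 204.2 / (pi * 5.8 * 2.0) = 5.6034 m/s


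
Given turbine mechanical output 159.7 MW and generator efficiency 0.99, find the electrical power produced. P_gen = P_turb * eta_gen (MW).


P_gen = 159.7 * 0.99 = 158.1030 MW


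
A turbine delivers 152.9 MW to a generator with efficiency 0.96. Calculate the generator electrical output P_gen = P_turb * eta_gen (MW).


P_gen = 152.9 * 0.96 = 146.7840 MW


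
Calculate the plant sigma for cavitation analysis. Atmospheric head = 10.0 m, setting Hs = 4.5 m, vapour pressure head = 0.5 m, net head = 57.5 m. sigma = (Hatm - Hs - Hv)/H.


sigma = (10.0 - 4.5 - 0.5) / 57.5 = 0.0870


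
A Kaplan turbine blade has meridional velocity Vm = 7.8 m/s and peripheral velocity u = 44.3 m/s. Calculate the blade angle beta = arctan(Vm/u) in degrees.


beta = arctan(7.8 / 44.3) = 9.9858 degrees


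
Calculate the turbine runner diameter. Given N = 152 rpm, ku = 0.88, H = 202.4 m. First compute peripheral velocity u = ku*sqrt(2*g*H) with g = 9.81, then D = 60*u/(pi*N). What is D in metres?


u = 0.88 * sqrt(2*9.81*202.4) = 55.4546 m/s
D = 60 * 55.4546 / (pi * 152) = 6.9678 m


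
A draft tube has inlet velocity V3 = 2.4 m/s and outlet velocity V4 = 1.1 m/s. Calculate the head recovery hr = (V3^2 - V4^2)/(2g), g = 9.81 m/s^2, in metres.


hr = (2.4^2 - 1.1^2) / (2*9.81) = 0.2319 m


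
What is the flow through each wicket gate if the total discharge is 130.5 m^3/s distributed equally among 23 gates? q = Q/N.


q = 130.5 / 23 = 5.6739 m^3/s


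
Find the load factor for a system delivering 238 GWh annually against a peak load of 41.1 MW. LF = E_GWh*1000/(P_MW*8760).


LF = 238 * 1000 / (41.1 * 8760) = 0.6610


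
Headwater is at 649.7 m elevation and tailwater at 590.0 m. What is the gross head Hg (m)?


Hg = 649.7 - 590.0 = 59.7000 m


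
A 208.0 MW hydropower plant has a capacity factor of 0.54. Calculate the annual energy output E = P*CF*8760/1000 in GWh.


E = 208.0 * 0.54 * 8760 / 1000 = 983.9232 GWh


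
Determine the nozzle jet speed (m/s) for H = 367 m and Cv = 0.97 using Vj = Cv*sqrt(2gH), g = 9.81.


Vj = 0.97 * sqrt(2*9.81*367) = 82.3103 m/s


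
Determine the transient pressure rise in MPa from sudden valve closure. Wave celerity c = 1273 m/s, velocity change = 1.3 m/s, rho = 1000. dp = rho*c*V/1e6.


dp = 1000 * 1273 * 1.3 / 1e6 = 1.6549 MPa


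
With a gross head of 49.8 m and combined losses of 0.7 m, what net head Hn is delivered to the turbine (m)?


Hn = 49.8 - 0.7 = 49.1000 m


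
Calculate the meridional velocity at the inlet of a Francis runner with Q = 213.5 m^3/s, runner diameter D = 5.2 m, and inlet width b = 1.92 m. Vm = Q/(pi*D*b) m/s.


Vm = 213.5 / (pi * 5.2 * 1.92) = 6.8068 m/s


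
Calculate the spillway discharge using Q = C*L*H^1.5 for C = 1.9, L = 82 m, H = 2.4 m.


Q = 1.9 * 82 * 2.4^1.5 = 579.2744 m^3/s


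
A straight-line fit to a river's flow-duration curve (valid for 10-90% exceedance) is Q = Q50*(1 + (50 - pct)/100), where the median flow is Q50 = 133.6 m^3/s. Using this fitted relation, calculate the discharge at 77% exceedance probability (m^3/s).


Q = 133.6 * (1 + (50 - 77)/100) = 97.5280 m^3/s


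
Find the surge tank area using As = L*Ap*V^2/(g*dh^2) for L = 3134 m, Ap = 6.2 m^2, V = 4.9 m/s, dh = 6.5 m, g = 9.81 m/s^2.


As = 3134 * 6.2 * 4.9^2 / (9.81 * 6.5^2) = 1125.6079 m^2


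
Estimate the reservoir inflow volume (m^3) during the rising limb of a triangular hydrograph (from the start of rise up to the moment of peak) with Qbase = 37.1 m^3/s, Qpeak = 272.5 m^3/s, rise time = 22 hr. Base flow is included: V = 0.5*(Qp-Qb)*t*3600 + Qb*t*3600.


V = 0.5*(272.5 - 37.1)*22*3600 + 37.1*22*3600 = 1.2260e+07 m^3


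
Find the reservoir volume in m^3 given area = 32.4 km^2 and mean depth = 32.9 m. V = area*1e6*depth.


V = 32.4 * 1e6 * 32.9 = 1.0660e+09 m^3


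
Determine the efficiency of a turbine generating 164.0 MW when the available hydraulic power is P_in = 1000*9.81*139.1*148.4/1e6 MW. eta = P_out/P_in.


P_in = 1000 * 9.81 * 139.1 * 148.4 / 1e6 = 202.5023 MW
eta = 164.0 / 202.5023 = 0.8099


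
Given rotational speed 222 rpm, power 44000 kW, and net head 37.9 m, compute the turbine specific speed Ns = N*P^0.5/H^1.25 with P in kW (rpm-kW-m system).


Ns = 222 * 44000^0.5 / 37.9^1.25 = 495.1996


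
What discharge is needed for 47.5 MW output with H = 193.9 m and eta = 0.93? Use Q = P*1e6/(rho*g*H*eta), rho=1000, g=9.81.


Q = 47.5 * 1e6 / (1000 * 9.81 * 193.9 * 0.93) = 26.8512 m^3/s


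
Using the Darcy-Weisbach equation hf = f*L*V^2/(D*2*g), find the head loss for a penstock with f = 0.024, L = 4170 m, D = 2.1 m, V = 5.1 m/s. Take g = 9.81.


hf = 0.024 * 4170 * 5.1^2 / (2.1 * 2 * 9.81) = 63.1785 m


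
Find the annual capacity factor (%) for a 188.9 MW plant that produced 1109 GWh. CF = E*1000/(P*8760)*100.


CF = 1109 * 1000 / (188.9 * 8760) * 100 = 67.0186 %


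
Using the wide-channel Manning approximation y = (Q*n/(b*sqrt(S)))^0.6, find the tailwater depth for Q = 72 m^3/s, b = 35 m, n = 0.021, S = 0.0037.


y = (72 * 0.021 / (35 * 0.0037^0.5))^0.6 = 0.8144 m


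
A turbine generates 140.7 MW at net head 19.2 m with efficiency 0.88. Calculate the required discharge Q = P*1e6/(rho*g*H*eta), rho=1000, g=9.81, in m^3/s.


Q = 140.7 * 1e6 / (1000 * 9.81 * 19.2 * 0.88) = 848.8700 m^3/s


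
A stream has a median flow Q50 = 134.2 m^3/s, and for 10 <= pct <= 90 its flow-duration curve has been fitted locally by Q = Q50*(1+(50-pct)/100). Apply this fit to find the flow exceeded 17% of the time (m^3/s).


Q = 134.2 * (1 + (50 - 17)/100) = 178.4860 m^3/s


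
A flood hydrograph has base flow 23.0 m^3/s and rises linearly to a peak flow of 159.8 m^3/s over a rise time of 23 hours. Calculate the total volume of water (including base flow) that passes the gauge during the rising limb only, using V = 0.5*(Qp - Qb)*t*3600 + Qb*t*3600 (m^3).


V = 0.5*(159.8 - 23.0)*23*3600 + 23.0*23*3600 = 7.5679e+06 m^3


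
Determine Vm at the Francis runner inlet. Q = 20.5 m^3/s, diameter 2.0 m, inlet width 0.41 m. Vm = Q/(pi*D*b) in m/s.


Vm = 20.5 / (pi * 2.0 * 0.41) = 7.9577 m/s


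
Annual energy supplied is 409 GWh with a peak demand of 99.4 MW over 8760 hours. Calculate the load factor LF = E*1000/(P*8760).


LF = 409 * 1000 / (99.4 * 8760) = 0.4697


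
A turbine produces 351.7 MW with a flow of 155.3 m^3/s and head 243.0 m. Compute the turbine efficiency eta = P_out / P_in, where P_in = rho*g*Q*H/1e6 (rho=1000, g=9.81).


P_in = 1000 * 9.81 * 155.3 * 243.0 / 1e6 = 370.2088 MW
eta = 351.7 / 370.2088 = 0.9500


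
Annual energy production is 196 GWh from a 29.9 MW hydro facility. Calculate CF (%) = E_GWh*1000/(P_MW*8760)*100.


CF = 196 * 1000 / (29.9 * 8760) * 100 = 74.8309 %


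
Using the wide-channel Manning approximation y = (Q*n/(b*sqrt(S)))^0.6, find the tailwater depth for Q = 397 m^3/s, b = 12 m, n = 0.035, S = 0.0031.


y = (397 * 0.035 / (12 * 0.0031^0.5))^0.6 = 6.1773 m


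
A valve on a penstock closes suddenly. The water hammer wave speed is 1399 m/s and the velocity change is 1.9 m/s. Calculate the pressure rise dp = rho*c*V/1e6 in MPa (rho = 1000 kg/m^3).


dp = 1000 * 1399 * 1.9 / 1e6 = 2.6581 MPa


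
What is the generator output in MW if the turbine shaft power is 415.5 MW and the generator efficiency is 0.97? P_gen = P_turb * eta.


P_gen = 415.5 * 0.97 = 403.0350 MW


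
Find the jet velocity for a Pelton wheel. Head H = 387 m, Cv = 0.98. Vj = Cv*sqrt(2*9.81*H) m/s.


Vj = 0.98 * sqrt(2*9.81*387) = 85.3947 m/s


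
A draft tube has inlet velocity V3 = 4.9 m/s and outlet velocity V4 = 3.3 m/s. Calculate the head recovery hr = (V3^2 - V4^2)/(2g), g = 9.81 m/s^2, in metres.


hr = (4.9^2 - 3.3^2) / (2*9.81) = 0.6687 m


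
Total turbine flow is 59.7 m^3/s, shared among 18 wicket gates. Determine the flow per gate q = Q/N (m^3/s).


q = 59.7 / 18 = 3.3167 m^3/s


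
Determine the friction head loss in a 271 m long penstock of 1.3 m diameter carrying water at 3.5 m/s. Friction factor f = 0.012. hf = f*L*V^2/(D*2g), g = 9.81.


hf = 0.012 * 271 * 3.5^2 / (1.3 * 2 * 9.81) = 1.5619 m


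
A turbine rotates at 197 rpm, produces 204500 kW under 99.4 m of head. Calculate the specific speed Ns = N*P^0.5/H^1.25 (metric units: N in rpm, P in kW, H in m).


Ns = 197 * 204500^0.5 / 99.4^1.25 = 283.8441


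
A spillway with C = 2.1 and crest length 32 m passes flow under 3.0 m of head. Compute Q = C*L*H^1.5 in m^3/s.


Q = 2.1 * 32 * 3.0^1.5 = 349.1814 m^3/s


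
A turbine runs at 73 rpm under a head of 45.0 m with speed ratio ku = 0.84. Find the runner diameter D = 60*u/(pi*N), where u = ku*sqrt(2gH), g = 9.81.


u = 0.84 * sqrt(2*9.81*45.0) = 24.9595 m/s
D = 60 * 24.9595 / (pi * 73) = 6.5300 m


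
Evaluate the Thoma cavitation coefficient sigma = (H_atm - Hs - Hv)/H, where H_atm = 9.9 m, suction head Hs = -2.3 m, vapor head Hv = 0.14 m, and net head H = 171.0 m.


sigma = (9.9 - (-2.3) - 0.14) / 171.0 = 0.0705


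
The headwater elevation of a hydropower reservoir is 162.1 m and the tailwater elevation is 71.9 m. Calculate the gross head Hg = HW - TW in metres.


Hg = 162.1 - 71.9 = 90.2000 m


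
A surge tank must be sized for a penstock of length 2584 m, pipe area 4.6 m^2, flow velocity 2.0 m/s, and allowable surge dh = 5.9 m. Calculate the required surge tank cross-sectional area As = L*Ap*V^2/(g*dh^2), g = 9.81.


As = 2584 * 4.6 * 2.0^2 / (9.81 * 5.9^2) = 139.2314 m^2


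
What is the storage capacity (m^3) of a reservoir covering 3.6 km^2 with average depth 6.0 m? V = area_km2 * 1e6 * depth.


V = 3.6 * 1e6 * 6.0 = 2.1600e+07 m^3


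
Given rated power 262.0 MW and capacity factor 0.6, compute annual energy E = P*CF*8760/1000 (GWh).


E = 262.0 * 0.6 * 8760 / 1000 = 1377.0720 GWh


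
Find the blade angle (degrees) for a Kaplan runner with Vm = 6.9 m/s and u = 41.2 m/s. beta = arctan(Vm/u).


beta = arctan(6.9 / 41.2) = 9.5074 degrees


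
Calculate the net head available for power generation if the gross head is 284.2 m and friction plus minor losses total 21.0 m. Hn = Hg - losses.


Hn = 284.2 - 21.0 = 263.2000 m


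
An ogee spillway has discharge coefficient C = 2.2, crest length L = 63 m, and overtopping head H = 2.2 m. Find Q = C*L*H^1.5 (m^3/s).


Q = 2.2 * 63 * 2.2^1.5 = 452.2694 m^3/s


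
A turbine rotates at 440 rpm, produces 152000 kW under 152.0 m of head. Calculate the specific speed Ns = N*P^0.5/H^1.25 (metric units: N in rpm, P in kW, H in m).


Ns = 440 * 152000^0.5 / 152.0^1.25 = 321.4178


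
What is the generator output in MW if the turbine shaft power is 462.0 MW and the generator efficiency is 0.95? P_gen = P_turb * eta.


P_gen = 462.0 * 0.95 = 438.9000 MW


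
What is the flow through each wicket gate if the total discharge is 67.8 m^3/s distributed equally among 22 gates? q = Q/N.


q = 67.8 / 22 = 3.0818 m^3/s


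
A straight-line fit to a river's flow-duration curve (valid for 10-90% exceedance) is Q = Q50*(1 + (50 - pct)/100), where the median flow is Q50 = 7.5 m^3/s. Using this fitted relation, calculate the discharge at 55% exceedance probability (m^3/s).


Q = 7.5 * (1 + (50 - 55)/100) = 7.1250 m^3/s


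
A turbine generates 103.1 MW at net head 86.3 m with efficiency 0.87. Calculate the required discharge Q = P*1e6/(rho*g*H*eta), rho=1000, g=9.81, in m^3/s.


Q = 103.1 * 1e6 / (1000 * 9.81 * 86.3 * 0.87) = 139.9779 m^3/s


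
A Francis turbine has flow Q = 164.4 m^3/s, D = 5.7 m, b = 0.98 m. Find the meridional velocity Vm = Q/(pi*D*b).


Vm = 164.4 / (pi * 5.7 * 0.98) = 9.3681 m/s


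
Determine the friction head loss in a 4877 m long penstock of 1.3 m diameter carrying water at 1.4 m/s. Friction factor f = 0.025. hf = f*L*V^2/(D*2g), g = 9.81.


hf = 0.025 * 4877 * 1.4^2 / (1.3 * 2 * 9.81) = 9.3693 m


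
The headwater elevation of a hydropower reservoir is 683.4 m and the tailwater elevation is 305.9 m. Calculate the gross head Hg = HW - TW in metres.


Hg = 683.4 - 305.9 = 377.5000 m


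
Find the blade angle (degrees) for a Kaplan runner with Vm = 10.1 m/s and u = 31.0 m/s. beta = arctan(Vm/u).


beta = arctan(10.1 / 31.0) = 18.0459 degrees


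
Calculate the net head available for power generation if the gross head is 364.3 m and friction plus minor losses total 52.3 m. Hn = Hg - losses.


Hn = 364.3 - 52.3 = 312.0000 m


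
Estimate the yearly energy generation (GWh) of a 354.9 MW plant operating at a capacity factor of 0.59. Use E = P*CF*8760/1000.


E = 354.9 * 0.59 * 8760 / 1000 = 1834.2652 GWh


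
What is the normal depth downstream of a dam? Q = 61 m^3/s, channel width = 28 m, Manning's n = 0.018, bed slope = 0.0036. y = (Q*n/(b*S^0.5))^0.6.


y = (61 * 0.018 / (28 * 0.0036^0.5))^0.6 = 0.7748 m


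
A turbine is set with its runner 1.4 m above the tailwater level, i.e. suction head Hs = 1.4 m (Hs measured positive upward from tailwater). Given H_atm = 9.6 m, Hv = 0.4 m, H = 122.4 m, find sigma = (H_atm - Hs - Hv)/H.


sigma = (9.6 - 1.4 - 0.4) / 122.4 = 0.0637


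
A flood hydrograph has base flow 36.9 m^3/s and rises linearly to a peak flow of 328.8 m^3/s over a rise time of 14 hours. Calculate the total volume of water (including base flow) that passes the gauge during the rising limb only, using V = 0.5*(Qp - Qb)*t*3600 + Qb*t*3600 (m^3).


V = 0.5*(328.8 - 36.9)*14*3600 + 36.9*14*3600 = 9.2156e+06 m^3


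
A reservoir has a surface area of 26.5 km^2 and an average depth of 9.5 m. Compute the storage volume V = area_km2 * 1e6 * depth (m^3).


V = 26.5 * 1e6 * 9.5 = 2.5175e+08 m^3


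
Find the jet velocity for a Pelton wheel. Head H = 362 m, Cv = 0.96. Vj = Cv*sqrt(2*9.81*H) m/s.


Vj = 0.96 * sqrt(2*9.81*362) = 80.9049 m/s


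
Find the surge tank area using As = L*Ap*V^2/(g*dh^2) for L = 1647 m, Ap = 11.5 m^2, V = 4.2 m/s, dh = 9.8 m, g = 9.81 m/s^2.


As = 1647 * 11.5 * 4.2^2 / (9.81 * 9.8^2) = 354.6246 m^2


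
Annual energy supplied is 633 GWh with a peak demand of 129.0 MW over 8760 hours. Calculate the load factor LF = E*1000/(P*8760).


LF = 633 * 1000 / (129.0 * 8760) = 0.5602


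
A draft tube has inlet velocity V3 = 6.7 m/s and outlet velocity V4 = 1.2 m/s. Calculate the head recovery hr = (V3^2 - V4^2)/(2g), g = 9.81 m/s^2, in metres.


hr = (6.7^2 - 1.2^2) / (2*9.81) = 2.2146 m


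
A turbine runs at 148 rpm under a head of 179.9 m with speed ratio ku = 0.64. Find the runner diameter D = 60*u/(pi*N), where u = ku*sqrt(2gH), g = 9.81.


u = 0.64 * sqrt(2*9.81*179.9) = 38.0229 m/s
D = 60 * 38.0229 / (pi * 148) = 4.9066 m


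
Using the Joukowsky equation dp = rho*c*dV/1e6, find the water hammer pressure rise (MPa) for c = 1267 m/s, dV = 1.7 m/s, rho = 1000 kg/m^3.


dp = 1000 * 1267 * 1.7 / 1e6 = 2.1539 MPa


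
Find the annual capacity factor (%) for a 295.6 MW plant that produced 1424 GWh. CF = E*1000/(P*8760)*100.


CF = 1424 * 1000 / (295.6 * 8760) * 100 = 54.9922 %


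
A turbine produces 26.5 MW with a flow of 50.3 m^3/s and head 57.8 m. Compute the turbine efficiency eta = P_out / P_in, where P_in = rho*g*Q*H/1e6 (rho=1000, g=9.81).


P_in = 1000 * 9.81 * 50.3 * 57.8 / 1e6 = 28.5210 MW
eta = 26.5 / 28.5210 = 0.9291


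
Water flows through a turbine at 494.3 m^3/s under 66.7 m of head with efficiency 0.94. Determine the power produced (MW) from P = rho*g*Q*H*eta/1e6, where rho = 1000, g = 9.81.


P = 1000 * 9.81 * 494.3 * 66.7 * 0.94 / 1e6 = 304.0278 MW


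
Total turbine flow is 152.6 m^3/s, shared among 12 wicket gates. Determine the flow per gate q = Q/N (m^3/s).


q = 152.6 / 12 = 12.7167 m^3/s


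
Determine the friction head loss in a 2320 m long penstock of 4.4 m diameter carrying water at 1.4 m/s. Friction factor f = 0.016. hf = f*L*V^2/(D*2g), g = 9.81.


hf = 0.016 * 2320 * 1.4^2 / (4.4 * 2 * 9.81) = 0.8428 m


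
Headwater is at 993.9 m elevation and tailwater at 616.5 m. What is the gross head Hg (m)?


Hg = 993.9 - 616.5 = 377.4000 m


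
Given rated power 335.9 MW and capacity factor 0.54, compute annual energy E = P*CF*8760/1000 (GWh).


E = 335.9 * 0.54 * 8760 / 1000 = 1588.9414 GWh


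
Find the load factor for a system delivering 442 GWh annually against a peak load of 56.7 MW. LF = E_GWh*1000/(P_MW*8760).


LF = 442 * 1000 / (56.7 * 8760) = 0.8899


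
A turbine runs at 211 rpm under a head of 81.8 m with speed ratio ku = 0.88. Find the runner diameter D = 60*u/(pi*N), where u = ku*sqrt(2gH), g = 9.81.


u = 0.88 * sqrt(2*9.81*81.8) = 35.2540 m/s
D = 60 * 35.2540 / (pi * 211) = 3.1910 m


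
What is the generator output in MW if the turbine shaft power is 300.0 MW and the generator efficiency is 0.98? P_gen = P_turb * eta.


P_gen = 300.0 * 0.98 = 294.0000 MW


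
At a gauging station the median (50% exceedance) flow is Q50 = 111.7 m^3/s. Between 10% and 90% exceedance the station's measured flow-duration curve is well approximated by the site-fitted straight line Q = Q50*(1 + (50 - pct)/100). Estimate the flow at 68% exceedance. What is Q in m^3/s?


Q = 111.7 * (1 + (50 - 68)/100) = 91.5940 m^3/s


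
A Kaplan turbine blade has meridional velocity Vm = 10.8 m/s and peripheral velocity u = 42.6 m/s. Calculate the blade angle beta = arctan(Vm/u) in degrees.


beta = arctan(10.8 / 42.6) = 14.2260 degrees


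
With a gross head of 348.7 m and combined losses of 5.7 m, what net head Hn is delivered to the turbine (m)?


Hn = 348.7 - 5.7 = 343.0000 m


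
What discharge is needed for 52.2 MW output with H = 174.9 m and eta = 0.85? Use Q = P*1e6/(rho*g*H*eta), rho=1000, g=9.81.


Q = 52.2 * 1e6 / (1000 * 9.81 * 174.9 * 0.85) = 35.7926 m^3/s


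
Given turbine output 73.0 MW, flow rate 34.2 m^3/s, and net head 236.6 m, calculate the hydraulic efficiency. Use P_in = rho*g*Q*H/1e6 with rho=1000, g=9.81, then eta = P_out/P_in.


P_in = 1000 * 9.81 * 34.2 * 236.6 / 1e6 = 79.3798 MW
eta = 73.0 / 79.3798 = 0.9196


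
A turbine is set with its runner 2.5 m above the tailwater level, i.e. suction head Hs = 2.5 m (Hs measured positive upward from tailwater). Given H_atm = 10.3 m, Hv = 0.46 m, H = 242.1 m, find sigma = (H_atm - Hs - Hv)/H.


sigma = (10.3 - 2.5 - 0.46) / 242.1 = 0.0303


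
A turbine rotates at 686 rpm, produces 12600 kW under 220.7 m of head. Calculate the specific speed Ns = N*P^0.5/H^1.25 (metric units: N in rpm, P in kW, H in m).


Ns = 686 * 12600^0.5 / 220.7^1.25 = 90.5225


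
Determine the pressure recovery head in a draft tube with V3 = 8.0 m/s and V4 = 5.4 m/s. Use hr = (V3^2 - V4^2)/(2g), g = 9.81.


hr = (8.0^2 - 5.4^2) / (2*9.81) = 1.7757 m


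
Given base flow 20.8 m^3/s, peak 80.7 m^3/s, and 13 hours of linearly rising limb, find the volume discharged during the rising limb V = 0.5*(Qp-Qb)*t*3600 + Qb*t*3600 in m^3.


V = 0.5*(80.7 - 20.8)*13*3600 + 20.8*13*3600 = 2.3751e+06 m^3


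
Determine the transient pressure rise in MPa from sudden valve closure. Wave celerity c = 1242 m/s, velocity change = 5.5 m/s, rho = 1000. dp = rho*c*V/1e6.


dp = 1000 * 1242 * 5.5 / 1e6 = 6.8310 MPa


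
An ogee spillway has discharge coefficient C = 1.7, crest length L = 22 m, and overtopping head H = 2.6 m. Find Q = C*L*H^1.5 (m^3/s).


Q = 1.7 * 22 * 2.6^1.5 = 156.7948 m^3/s


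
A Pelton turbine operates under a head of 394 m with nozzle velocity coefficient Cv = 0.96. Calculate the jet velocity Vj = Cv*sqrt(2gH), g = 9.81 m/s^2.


Vj = 0.96 * sqrt(2*9.81*394) = 84.4051 m/s


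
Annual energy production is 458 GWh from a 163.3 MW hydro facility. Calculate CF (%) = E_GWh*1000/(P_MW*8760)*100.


CF = 458 * 1000 / (163.3 * 8760) * 100 = 32.0166 %


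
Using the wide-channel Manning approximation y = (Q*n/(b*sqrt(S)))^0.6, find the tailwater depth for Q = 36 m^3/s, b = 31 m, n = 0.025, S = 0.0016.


y = (36 * 0.025 / (31 * 0.0016^0.5))^0.6 = 0.8251 m


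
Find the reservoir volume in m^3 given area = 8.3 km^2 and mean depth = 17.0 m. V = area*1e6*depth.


V = 8.3 * 1e6 * 17.0 = 1.4110e+08 m^3


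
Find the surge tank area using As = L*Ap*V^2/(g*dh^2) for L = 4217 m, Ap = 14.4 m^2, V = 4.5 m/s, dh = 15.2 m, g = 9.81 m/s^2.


As = 4217 * 14.4 * 4.5^2 / (9.81 * 15.2^2) = 542.5440 m^2


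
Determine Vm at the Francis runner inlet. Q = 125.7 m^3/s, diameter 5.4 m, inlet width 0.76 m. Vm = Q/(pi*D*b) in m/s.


Vm = 125.7 / (pi * 5.4 * 0.76) = 9.7494 m/s


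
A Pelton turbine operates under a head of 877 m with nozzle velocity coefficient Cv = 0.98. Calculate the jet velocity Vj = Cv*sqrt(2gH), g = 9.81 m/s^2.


Vj = 0.98 * sqrt(2*9.81*877) = 128.5510 m/s


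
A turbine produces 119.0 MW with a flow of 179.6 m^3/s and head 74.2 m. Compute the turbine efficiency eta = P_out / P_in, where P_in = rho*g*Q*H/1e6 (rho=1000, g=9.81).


P_in = 1000 * 9.81 * 179.6 * 74.2 / 1e6 = 130.7312 MW
eta = 119.0 / 130.7312 = 0.9103


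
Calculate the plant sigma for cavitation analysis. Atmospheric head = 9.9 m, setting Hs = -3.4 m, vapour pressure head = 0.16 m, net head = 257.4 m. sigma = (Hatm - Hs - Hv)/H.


sigma = (9.9 - (-3.4) - 0.16) / 257.4 = 0.0510


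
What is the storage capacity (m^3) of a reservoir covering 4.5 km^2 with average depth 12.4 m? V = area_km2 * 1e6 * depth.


V = 4.5 * 1e6 * 12.4 = 5.5800e+07 m^3


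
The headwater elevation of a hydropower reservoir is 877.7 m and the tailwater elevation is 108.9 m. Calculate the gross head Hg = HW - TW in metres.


Hg = 877.7 - 108.9 = 768.8000 m


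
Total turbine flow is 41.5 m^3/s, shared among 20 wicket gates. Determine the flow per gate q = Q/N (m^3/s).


q = 41.5 / 20 = 2.0750 m^3/s


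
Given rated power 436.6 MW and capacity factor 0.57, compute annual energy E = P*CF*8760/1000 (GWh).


E = 436.6 * 0.57 * 8760 / 1000 = 2180.0311 GWh


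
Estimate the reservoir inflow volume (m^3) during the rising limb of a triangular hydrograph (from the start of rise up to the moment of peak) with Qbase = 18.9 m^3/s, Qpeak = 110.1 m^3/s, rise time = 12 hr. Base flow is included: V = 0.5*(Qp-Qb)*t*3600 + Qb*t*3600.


V = 0.5*(110.1 - 18.9)*12*3600 + 18.9*12*3600 = 2.7864e+06 m^3


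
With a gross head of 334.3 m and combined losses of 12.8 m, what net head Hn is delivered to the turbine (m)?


Hn = 334.3 - 12.8 = 321.5000 m


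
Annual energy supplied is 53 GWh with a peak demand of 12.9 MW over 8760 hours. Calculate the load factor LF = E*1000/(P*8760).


LF = 53 * 1000 / (12.9 * 8760) = 0.4690


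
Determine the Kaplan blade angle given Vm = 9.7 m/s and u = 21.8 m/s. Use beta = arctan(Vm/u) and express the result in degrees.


beta = arctan(9.7 / 21.8) = 23.9869 degrees


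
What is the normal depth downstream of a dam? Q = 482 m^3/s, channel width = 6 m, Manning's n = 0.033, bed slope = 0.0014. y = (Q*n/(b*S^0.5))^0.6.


y = (482 * 0.033 / (6 * 0.0014^0.5))^0.6 = 12.8886 m


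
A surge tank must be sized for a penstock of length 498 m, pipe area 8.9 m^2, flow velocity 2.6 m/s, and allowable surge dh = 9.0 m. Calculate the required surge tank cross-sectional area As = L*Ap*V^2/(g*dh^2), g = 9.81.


As = 498 * 8.9 * 2.6^2 / (9.81 * 9.0^2) = 37.7061 m^2


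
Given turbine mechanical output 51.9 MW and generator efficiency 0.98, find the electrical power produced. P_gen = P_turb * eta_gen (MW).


P_gen = 51.9 * 0.98 = 50.8620 MW


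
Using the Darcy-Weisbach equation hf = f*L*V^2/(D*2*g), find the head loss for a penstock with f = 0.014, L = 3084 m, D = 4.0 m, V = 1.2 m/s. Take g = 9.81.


hf = 0.014 * 3084 * 1.2^2 / (4.0 * 2 * 9.81) = 0.7922 m


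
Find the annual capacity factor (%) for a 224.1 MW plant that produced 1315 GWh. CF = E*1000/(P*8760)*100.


CF = 1315 * 1000 / (224.1 * 8760) * 100 = 66.9853 %


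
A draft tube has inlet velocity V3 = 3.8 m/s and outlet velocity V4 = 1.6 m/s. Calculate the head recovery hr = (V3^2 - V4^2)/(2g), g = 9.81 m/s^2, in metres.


hr = (3.8^2 - 1.6^2) / (2*9.81) = 0.6055 m


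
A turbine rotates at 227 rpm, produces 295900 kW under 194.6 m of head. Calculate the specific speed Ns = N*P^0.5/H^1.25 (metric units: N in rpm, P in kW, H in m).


Ns = 227 * 295900^0.5 / 194.6^1.25 = 169.8908


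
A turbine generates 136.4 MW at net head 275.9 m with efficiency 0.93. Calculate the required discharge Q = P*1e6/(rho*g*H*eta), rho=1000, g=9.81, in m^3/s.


Q = 136.4 * 1e6 / (1000 * 9.81 * 275.9 * 0.93) = 54.1889 m^3/s


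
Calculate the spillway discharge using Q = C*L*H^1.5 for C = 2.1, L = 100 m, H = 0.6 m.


Q = 2.1 * 100 * 0.6^1.5 = 97.5992 m^3/s


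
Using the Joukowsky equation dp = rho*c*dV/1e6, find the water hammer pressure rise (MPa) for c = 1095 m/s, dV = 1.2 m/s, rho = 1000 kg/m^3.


dp = 1000 * 1095 * 1.2 / 1e6 = 1.3140 MPa


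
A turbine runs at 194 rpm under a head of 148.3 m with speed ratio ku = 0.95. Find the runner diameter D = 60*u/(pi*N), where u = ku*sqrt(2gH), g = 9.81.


u = 0.95 * sqrt(2*9.81*148.3) = 51.2441 m/s
D = 60 * 51.2441 / (pi * 194) = 5.0448 m


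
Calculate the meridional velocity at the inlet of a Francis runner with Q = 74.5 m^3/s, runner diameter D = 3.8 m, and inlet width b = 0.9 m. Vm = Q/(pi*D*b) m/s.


Vm = 74.5 / (pi * 3.8 * 0.9) = 6.9339 m/s


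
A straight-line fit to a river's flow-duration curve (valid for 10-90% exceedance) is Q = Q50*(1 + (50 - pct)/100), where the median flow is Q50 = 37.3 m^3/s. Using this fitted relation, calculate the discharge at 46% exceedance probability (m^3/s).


Q = 37.3 * (1 + (50 - 46)/100) = 38.7920 m^3/s


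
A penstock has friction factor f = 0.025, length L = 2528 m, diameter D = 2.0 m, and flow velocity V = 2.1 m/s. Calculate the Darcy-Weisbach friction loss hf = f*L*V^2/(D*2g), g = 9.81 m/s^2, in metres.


hf = 0.025 * 2528 * 2.1^2 / (2.0 * 2 * 9.81) = 7.1028 m


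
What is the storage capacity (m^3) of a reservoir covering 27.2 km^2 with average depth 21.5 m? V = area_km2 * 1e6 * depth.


V = 27.2 * 1e6 * 21.5 = 5.8480e+08 m^3
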